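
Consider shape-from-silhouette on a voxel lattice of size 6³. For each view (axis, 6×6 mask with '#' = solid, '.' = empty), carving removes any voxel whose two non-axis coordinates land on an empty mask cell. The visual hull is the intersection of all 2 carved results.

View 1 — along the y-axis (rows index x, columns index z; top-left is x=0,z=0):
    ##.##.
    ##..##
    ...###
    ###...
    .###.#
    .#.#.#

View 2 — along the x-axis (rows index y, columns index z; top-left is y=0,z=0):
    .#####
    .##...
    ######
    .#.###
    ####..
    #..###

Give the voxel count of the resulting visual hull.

90 voxels

start: 6×6×6 = 216 voxels
V1 y: intersect with XZ mask (21 set) -- 126 left
V2 x: intersect with YZ mask (25 set) -- 90 left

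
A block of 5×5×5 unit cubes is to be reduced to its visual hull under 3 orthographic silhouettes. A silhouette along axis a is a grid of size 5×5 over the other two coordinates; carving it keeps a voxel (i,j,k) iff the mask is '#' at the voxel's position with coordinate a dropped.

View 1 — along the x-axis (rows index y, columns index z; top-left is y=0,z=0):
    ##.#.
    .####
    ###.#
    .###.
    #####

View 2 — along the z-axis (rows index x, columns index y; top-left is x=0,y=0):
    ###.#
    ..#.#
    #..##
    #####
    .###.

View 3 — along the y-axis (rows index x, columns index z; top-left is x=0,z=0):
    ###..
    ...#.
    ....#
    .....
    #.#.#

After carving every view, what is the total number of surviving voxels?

voxel count = 18

start: 5×5×5 = 125 voxels
step 1: project along x, AND mask (19/25) → |grid| = 95
step 2: project along z, AND mask (17/25) → |grid| = 66
step 3: project along y, AND mask (8/25) → |grid| = 18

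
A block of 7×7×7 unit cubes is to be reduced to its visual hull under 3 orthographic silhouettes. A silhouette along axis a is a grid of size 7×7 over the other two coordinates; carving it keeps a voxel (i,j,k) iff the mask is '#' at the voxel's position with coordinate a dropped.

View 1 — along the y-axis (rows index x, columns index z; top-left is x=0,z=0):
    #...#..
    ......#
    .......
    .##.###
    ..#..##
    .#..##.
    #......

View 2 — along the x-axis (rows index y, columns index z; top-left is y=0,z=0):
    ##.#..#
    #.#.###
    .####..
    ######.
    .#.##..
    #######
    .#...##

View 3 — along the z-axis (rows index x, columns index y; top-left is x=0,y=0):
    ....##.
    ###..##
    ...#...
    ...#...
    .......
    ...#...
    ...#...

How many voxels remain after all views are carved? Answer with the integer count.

|visual hull| = 15

start: 7×7×7 = 343 voxels
  1. axis=1 (XZ plane), |mask|=15  ⇒  voxels=105
  2. axis=0 (YZ plane), |mask|=32  ⇒  voxels=67
  3. axis=2 (XY plane), |mask|=11  ⇒  voxels=15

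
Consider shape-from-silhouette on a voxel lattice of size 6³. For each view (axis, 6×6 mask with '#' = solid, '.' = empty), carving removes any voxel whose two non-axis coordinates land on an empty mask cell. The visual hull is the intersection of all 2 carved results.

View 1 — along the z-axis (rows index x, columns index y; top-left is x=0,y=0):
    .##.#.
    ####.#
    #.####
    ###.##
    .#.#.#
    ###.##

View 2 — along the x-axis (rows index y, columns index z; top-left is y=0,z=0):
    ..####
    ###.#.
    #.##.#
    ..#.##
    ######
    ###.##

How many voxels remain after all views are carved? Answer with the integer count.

|visual hull| = 114

full grid |V| = 216
step 1: project along z, AND mask (26/36) → |grid| = 156
step 2: project along x, AND mask (26/36) → |grid| = 114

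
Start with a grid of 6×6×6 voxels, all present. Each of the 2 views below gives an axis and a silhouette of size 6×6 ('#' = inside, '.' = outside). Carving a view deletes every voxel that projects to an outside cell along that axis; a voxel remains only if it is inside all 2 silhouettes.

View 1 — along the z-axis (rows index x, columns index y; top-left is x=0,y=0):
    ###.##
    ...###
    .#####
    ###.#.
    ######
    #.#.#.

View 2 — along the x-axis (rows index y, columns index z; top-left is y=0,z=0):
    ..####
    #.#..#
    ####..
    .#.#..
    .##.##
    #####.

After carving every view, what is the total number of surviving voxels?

98 voxels

start: 6×6×6 = 216 voxels
[1] z-view keeps 26 columns → grid now 156
[2] x-view keeps 22 columns → grid now 98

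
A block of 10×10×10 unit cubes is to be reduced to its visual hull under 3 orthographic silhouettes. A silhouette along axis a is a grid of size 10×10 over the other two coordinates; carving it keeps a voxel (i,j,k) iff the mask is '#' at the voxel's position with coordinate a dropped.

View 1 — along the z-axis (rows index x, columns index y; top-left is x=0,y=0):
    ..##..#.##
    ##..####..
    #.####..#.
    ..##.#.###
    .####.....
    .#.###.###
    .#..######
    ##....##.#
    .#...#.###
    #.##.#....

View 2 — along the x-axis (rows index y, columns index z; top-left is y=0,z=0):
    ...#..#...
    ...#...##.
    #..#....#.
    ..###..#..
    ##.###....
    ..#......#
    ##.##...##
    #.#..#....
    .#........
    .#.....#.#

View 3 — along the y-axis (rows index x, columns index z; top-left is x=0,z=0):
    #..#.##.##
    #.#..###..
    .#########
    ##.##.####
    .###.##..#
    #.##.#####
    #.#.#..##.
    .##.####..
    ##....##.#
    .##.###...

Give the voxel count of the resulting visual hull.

start: 10×10×10 = 1000 voxels
[1] z-view keeps 55 columns → grid now 550
[2] x-view keeps 32 columns → grid now 170
[3] y-view keeps 63 columns → grid now 98

|visual hull| = 98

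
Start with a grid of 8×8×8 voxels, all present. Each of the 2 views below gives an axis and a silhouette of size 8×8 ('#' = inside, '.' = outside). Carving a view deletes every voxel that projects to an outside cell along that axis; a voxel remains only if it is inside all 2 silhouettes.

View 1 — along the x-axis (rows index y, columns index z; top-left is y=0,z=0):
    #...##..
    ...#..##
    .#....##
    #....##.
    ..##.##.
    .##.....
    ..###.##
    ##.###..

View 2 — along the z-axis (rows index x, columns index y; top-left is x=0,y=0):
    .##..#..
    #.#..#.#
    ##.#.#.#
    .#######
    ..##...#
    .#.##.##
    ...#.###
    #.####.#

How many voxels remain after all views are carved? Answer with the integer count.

voxel count = 128

initial block: 8^3 = 512
carve view 1 (along x, YZ-mask fill 28/64): 224 voxels remain
carve view 2 (along z, XY-mask fill 37/64): 128 voxels remain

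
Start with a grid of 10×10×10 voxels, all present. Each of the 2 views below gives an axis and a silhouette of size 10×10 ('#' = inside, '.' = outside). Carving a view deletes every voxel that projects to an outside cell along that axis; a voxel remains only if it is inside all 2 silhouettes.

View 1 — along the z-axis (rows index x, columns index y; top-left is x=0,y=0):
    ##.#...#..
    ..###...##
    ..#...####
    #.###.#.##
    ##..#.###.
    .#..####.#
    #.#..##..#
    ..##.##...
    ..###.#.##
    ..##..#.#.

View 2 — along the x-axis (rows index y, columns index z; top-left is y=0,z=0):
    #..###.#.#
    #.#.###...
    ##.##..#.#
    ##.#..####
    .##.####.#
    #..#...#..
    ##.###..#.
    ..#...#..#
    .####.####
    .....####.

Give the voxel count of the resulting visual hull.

start: 10×10×10 = 1000 voxels
[1] z-view keeps 52 columns → grid now 520
[2] x-view keeps 55 columns → grid now 299

remaining voxels: 299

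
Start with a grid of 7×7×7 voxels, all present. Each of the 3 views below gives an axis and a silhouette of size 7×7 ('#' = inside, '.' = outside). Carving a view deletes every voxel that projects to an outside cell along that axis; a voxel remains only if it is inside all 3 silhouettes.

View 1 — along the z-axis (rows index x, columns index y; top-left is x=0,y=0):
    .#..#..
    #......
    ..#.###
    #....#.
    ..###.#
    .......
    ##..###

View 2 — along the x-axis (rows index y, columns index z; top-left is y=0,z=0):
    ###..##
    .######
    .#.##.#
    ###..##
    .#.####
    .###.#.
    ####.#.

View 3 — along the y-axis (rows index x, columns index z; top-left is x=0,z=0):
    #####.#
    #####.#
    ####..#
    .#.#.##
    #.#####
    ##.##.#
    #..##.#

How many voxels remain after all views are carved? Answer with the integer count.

before carving: 343 voxels (7×7×7)
  1. axis=2 (XY plane), |mask|=18  ⇒  voxels=126
  2. axis=0 (YZ plane), |mask|=34  ⇒  voxels=87
  3. axis=1 (XZ plane), |mask|=36  ⇒  voxels=58

58 voxels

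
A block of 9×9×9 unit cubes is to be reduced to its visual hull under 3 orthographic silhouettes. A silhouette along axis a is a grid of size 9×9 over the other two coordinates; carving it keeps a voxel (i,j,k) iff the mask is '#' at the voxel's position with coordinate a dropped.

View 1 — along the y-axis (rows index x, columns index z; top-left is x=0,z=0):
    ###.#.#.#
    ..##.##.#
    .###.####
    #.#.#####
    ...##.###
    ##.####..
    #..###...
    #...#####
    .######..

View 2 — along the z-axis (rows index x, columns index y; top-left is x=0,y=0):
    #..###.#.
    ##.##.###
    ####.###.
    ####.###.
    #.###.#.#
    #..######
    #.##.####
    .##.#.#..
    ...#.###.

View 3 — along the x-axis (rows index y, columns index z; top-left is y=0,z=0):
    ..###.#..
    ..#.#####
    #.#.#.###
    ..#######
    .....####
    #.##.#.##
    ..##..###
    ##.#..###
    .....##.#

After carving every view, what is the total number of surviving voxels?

full grid |V| = 729
  1. axis=1 (XZ plane), |mask|=52  ⇒  voxels=468
  2. axis=2 (XY plane), |mask|=54  ⇒  voxels=311
  3. axis=0 (YZ plane), |mask|=47  ⇒  voxels=194

|visual hull| = 194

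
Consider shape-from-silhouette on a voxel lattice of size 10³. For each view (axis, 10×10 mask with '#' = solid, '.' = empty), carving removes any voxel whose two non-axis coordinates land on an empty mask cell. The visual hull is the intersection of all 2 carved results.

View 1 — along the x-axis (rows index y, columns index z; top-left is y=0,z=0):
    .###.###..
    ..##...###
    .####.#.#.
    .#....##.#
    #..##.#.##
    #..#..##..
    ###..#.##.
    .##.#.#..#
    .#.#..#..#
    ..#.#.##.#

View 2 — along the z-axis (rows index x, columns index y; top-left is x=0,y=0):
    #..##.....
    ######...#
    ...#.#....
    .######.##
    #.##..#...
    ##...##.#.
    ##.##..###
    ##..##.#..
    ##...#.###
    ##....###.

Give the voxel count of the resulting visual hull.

|visual hull| = 263

full grid |V| = 1000
V1 x: intersect with YZ mask (51 set) -- 510 left
V2 z: intersect with XY mask (52 set) -- 263 left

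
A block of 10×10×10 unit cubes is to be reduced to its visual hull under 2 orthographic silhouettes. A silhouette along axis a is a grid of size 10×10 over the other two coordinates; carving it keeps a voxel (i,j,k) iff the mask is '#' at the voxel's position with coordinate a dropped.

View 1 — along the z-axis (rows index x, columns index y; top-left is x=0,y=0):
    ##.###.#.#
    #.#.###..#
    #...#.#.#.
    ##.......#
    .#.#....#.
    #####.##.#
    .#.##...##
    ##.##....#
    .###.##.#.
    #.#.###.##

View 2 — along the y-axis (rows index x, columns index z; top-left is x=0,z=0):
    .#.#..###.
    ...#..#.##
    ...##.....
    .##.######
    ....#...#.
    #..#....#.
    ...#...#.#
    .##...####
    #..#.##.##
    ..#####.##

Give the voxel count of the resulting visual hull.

initial block: 10^3 = 1000
[1] z-view keeps 54 columns → grid now 540
[2] y-view keeps 46 columns → grid now 251

|visual hull| = 251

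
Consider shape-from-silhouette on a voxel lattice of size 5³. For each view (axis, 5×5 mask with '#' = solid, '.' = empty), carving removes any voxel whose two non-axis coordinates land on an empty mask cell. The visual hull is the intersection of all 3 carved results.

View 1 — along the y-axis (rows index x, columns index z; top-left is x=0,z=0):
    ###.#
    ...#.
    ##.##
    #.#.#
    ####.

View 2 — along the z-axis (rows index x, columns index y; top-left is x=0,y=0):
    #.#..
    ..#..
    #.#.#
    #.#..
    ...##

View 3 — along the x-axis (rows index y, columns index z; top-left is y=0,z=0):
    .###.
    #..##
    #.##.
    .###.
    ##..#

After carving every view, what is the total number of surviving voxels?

initial block: 5^3 = 125
after view 1 [y-axis, 16 of 25 cells solid] → remaining = 80
after view 2 [z-axis, 10 of 25 cells solid] → remaining = 35
after view 3 [x-axis, 15 of 25 cells solid] → remaining = 20

voxel count = 20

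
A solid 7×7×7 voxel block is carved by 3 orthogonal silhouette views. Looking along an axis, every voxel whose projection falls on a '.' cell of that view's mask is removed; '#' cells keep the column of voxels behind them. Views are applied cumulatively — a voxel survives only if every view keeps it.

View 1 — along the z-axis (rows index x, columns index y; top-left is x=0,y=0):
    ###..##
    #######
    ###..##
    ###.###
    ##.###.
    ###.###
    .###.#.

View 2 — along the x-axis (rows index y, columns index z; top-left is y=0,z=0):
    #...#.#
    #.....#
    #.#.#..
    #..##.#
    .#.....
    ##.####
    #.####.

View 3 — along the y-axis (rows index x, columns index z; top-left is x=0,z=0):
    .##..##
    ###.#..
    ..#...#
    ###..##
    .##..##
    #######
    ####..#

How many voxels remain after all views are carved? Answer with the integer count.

full grid |V| = 343
  1. axis=2 (XY plane), |mask|=38  ⇒  voxels=266
  2. axis=0 (YZ plane), |mask|=24  ⇒  voxels=133
  3. axis=1 (XZ plane), |mask|=31  ⇒  voxels=80

voxel count = 80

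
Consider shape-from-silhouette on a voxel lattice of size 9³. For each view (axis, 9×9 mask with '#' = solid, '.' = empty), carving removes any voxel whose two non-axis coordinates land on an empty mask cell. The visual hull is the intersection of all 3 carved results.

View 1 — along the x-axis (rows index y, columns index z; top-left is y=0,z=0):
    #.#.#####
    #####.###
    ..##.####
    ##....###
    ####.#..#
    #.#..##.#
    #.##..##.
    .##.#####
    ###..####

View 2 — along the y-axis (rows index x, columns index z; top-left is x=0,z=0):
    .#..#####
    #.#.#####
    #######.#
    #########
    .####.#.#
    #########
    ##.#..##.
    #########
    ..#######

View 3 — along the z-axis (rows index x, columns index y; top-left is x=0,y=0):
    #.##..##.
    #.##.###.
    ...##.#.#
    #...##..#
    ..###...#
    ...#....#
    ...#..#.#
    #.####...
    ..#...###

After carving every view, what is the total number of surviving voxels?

before carving: 729 voxels (9×9×9)
carve view 1 (along x, YZ-mask fill 56/81): 504 voxels remain
carve view 2 (along y, XZ-mask fill 66/81): 412 voxels remain
carve view 3 (along z, XY-mask fill 37/81): 186 voxels remain

|visual hull| = 186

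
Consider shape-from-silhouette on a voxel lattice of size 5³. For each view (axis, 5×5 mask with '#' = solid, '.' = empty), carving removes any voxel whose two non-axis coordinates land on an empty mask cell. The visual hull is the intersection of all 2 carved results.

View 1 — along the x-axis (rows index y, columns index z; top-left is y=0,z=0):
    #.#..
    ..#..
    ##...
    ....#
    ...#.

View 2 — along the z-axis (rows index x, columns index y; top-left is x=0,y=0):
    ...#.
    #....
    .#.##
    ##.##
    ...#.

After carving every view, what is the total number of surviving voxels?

start: 5×5×5 = 125 voxels
after view 1 [x-axis, 7 of 25 cells solid] → remaining = 35
after view 2 [z-axis, 10 of 25 cells solid] → remaining = 12

voxel count = 12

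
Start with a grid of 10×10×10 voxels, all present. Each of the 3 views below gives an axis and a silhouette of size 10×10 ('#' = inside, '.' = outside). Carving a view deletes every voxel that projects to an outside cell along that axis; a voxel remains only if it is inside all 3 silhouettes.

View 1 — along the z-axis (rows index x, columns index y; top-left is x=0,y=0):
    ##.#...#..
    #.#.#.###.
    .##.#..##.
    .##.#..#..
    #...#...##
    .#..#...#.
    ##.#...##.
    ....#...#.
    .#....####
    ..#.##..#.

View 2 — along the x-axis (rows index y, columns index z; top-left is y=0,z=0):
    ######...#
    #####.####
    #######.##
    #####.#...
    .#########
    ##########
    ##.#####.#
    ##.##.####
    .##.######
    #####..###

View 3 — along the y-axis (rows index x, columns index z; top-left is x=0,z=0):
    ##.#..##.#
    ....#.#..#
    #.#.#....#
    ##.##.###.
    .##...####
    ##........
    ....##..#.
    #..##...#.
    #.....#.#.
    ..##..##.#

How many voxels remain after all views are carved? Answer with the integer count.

full grid |V| = 1000
carve view 1 (along z, XY-mask fill 42/100): 420 voxels remain
carve view 2 (along x, YZ-mask fill 82/100): 347 voxels remain
carve view 3 (along y, XZ-mask fill 43/100): 149 voxels remain

149 voxels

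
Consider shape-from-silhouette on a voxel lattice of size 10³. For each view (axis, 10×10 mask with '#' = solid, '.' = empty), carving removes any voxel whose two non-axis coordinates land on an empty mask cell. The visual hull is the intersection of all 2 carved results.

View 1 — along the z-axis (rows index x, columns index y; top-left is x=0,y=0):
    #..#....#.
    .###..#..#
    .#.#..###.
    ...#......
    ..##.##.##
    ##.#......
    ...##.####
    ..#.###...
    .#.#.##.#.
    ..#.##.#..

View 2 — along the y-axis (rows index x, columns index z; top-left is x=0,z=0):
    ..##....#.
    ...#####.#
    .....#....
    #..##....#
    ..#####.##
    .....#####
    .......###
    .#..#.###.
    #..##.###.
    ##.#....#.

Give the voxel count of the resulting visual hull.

remaining voxels: 189

start: 10×10×10 = 1000 voxels
after view 1 [z-axis, 42 of 100 cells solid] → remaining = 420
after view 2 [y-axis, 44 of 100 cells solid] → remaining = 189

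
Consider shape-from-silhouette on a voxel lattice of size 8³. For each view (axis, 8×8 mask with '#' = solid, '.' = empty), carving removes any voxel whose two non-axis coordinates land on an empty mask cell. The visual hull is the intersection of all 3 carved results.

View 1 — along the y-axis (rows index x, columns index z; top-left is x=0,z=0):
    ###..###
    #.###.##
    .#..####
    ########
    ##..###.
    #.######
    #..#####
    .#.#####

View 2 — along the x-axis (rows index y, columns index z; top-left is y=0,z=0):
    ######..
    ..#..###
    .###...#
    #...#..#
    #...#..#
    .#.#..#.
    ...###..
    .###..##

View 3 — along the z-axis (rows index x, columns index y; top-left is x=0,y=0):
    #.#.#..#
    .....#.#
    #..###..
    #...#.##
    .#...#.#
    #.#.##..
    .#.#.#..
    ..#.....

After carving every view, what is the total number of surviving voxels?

before carving: 512 voxels (8×8×8)
  1. axis=1 (XZ plane), |mask|=49  ⇒  voxels=392
  2. axis=0 (YZ plane), |mask|=31  ⇒  voxels=187
  3. axis=2 (XY plane), |mask|=25  ⇒  voxels=75

voxel count = 75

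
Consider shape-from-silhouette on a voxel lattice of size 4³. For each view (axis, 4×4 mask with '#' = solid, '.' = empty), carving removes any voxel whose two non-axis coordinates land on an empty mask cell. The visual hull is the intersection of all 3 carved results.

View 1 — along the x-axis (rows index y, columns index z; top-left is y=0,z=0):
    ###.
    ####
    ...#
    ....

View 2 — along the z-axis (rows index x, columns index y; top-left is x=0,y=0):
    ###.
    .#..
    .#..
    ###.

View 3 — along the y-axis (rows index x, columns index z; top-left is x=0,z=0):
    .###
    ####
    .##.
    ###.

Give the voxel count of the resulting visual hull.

full grid |V| = 64
step 1: project along x, AND mask (8/16) → |grid| = 32
step 2: project along z, AND mask (8/16) → |grid| = 24
step 3: project along y, AND mask (12/16) → |grid| = 18

18 voxels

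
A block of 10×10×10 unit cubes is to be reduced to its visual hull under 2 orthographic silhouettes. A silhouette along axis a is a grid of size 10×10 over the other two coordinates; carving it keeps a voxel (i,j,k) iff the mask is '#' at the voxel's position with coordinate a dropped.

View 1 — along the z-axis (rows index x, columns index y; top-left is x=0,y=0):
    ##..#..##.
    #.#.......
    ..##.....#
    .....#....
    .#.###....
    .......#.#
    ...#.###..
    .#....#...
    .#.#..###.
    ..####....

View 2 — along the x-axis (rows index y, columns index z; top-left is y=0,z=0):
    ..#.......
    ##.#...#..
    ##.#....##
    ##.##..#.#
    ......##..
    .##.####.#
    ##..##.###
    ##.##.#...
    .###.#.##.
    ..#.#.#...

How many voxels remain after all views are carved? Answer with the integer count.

remaining voxels: 156

before carving: 1000 voxels (10×10×10)
after view 1 [z-axis, 32 of 100 cells solid] → remaining = 320
after view 2 [x-axis, 46 of 100 cells solid] → remaining = 156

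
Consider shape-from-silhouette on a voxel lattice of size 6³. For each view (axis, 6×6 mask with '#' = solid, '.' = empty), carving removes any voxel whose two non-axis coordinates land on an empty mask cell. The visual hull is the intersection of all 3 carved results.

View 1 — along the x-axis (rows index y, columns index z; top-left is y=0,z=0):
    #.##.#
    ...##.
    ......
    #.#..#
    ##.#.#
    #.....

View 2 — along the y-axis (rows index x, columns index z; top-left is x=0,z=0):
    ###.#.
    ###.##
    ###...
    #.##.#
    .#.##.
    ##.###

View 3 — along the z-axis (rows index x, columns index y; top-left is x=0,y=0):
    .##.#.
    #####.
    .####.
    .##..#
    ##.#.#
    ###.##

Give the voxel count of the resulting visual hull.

before carving: 216 voxels (6×6×6)
[1] x-view keeps 14 columns → grid now 84
[2] y-view keeps 24 columns → grid now 55
[3] z-view keeps 24 columns → grid now 32

|visual hull| = 32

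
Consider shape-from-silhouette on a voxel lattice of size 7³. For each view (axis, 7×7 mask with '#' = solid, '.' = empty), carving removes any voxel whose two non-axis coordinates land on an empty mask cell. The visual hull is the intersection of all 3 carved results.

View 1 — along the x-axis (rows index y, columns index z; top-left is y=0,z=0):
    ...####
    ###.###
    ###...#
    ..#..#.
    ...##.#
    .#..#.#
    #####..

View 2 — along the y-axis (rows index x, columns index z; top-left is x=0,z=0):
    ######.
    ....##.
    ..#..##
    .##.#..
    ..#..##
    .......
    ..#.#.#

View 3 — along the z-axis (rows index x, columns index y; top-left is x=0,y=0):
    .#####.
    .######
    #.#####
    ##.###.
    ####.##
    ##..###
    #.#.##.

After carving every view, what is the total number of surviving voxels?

|visual hull| = 56

full grid |V| = 343
carve view 1 (along x, YZ-mask fill 27/49): 189 voxels remain
carve view 2 (along y, XZ-mask fill 20/49): 81 voxels remain
carve view 3 (along z, XY-mask fill 37/49): 56 voxels remain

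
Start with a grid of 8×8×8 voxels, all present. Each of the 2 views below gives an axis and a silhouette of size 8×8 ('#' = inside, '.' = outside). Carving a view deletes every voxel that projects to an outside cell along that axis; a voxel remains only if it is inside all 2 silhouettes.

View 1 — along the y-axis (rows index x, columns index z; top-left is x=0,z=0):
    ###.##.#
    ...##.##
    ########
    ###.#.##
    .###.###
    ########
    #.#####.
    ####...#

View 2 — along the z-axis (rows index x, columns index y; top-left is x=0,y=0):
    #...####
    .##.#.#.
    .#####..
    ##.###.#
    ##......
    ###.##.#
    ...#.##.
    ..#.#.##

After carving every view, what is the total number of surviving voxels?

before carving: 512 voxels (8×8×8)
after view 1 [y-axis, 49 of 64 cells solid] → remaining = 392
after view 2 [z-axis, 35 of 64 cells solid] → remaining = 220

220 voxels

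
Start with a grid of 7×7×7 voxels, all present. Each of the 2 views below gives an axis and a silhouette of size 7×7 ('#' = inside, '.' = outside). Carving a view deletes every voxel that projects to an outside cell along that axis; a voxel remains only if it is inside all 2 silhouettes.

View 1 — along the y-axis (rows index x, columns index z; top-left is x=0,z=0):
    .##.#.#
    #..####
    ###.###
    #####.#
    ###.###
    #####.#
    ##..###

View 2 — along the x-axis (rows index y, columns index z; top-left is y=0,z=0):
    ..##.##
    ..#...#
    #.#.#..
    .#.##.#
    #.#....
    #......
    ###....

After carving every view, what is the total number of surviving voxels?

before carving: 343 voxels (7×7×7)
V1 y: intersect with XZ mask (38 set) -- 266 left
V2 x: intersect with YZ mask (19 set) -- 106 left

106 voxels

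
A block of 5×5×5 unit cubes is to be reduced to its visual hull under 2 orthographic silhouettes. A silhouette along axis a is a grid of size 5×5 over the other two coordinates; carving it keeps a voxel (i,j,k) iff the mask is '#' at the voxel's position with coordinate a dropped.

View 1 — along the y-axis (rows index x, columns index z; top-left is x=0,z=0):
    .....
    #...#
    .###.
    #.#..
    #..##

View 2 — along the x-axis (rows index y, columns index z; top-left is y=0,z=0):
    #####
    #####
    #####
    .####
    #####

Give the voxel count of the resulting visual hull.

47 voxels

start: 5×5×5 = 125 voxels
after view 1 [y-axis, 10 of 25 cells solid] → remaining = 50
after view 2 [x-axis, 24 of 25 cells solid] → remaining = 47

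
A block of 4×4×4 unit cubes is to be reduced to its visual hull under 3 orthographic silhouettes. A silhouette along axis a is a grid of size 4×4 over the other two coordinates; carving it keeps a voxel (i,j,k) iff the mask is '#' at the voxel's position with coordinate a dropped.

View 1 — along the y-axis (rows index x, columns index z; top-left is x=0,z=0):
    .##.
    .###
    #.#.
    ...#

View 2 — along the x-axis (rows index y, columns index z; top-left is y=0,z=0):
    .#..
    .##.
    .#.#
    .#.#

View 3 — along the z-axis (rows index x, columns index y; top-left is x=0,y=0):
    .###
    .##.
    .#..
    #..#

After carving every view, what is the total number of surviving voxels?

remaining voxels: 10

before carving: 64 voxels (4×4×4)
after view 1 [y-axis, 8 of 16 cells solid] → remaining = 32
after view 2 [x-axis, 7 of 16 cells solid] → remaining = 15
after view 3 [z-axis, 8 of 16 cells solid] → remaining = 10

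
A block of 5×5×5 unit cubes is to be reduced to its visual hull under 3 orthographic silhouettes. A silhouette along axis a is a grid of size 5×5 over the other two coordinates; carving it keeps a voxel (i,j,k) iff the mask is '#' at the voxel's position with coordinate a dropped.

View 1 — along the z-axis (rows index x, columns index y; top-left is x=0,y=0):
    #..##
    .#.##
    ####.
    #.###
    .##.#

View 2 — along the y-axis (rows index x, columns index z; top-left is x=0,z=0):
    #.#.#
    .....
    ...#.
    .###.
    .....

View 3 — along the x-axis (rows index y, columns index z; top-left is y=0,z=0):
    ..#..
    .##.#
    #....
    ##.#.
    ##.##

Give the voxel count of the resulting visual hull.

10 voxels

initial block: 5^3 = 125
[1] z-view keeps 17 columns → grid now 85
[2] y-view keeps 7 columns → grid now 25
[3] x-view keeps 12 columns → grid now 10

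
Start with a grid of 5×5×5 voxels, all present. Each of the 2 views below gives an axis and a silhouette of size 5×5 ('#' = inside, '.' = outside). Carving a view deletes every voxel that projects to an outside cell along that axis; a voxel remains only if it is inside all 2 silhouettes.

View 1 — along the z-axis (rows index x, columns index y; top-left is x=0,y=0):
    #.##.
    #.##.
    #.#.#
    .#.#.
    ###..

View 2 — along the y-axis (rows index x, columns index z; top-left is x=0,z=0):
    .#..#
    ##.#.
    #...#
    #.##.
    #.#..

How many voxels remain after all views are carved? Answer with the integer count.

before carving: 125 voxels (5×5×5)
[1] z-view keeps 14 columns → grid now 70
[2] y-view keeps 12 columns → grid now 33

|visual hull| = 33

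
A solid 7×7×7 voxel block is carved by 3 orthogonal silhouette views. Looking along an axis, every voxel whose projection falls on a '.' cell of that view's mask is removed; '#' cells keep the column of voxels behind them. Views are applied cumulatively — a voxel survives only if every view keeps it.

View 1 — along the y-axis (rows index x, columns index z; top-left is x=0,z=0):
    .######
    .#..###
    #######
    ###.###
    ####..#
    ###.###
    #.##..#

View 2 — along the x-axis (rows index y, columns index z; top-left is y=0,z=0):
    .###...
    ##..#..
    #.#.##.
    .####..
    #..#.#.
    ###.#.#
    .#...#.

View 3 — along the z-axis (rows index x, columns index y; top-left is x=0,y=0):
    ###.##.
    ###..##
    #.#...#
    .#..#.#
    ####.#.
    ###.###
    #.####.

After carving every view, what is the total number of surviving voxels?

initial block: 7^3 = 343
step 1: project along y, AND mask (38/49) → |grid| = 266
step 2: project along x, AND mask (24/49) → |grid| = 128
step 3: project along z, AND mask (32/49) → |grid| = 83

remaining voxels: 83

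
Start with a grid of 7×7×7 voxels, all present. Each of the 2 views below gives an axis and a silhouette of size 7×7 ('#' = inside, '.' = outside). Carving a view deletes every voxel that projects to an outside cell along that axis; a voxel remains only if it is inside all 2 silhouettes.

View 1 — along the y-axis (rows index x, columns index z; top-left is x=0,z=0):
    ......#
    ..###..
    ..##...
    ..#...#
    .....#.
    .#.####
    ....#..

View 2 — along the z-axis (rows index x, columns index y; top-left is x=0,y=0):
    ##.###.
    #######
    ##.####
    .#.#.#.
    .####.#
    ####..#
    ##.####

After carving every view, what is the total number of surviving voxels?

before carving: 343 voxels (7×7×7)
[1] y-view keeps 15 columns → grid now 105
[2] z-view keeps 37 columns → grid now 80

80 voxels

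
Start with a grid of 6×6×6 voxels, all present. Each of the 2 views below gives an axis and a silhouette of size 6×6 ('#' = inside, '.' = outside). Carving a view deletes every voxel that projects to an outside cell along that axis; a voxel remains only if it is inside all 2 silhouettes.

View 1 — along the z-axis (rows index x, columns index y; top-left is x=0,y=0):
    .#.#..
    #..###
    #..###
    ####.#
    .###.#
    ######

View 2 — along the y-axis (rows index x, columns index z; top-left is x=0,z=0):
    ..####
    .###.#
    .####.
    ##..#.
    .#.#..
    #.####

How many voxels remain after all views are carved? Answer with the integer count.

voxel count = 93

full grid |V| = 216
after view 1 [z-axis, 25 of 36 cells solid] → remaining = 150
after view 2 [y-axis, 22 of 36 cells solid] → remaining = 93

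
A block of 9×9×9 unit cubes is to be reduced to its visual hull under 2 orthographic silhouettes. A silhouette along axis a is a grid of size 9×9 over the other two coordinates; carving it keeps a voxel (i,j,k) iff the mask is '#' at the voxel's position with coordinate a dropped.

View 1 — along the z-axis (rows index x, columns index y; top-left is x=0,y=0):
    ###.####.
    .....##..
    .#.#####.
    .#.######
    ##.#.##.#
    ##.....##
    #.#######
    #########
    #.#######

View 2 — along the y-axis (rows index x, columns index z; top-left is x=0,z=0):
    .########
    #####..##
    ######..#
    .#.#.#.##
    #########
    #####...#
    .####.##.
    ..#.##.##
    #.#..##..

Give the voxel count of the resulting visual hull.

remaining voxels: 350

before carving: 729 voxels (9×9×9)
carve view 1 (along z, XY-mask fill 57/81): 513 voxels remain
carve view 2 (along y, XZ-mask fill 57/81): 350 voxels remain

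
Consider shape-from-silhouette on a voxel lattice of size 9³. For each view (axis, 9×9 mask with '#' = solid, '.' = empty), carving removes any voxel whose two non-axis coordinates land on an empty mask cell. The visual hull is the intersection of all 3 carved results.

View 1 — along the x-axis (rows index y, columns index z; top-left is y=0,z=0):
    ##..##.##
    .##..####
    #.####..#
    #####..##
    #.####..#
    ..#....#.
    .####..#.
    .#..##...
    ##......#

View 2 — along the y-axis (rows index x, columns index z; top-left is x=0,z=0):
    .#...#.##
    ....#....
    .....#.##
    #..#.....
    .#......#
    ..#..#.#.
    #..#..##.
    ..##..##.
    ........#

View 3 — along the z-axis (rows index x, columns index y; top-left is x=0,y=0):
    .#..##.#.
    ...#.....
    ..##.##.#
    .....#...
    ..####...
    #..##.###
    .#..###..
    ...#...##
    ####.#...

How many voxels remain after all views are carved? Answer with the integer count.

remaining voxels: 44

before carving: 729 voxels (9×9×9)
V1 x: intersect with YZ mask (44 set) -- 396 left
V2 y: intersect with XZ mask (24 set) -- 118 left
V3 z: intersect with XY mask (33 set) -- 44 left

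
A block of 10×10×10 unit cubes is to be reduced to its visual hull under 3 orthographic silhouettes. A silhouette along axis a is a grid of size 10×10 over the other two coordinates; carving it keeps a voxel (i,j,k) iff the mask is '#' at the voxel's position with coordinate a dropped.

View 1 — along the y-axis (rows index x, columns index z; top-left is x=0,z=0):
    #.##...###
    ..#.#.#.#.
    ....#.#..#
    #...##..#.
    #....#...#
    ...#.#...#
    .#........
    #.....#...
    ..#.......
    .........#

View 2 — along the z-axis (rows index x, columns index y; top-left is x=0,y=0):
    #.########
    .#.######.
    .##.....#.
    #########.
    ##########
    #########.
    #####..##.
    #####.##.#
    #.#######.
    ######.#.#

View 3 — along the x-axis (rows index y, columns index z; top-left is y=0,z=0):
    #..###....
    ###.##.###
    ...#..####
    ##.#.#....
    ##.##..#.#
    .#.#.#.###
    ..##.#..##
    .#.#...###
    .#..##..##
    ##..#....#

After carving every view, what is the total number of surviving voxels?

remaining voxels: 121

initial block: 10^3 = 1000
  1. axis=1 (XZ plane), |mask|=28  ⇒  voxels=280
  2. axis=2 (XY plane), |mask|=78  ⇒  voxels=223
  3. axis=0 (YZ plane), |mask|=52  ⇒  voxels=121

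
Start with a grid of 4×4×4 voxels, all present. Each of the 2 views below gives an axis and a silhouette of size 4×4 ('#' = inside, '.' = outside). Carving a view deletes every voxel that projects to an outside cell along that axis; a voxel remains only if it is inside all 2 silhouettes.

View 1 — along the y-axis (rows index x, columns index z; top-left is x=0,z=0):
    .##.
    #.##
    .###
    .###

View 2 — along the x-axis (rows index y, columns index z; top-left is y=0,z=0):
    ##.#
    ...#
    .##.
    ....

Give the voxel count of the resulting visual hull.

|visual hull| = 17

initial block: 4^3 = 64
after view 1 [y-axis, 11 of 16 cells solid] → remaining = 44
after view 2 [x-axis, 6 of 16 cells solid] → remaining = 17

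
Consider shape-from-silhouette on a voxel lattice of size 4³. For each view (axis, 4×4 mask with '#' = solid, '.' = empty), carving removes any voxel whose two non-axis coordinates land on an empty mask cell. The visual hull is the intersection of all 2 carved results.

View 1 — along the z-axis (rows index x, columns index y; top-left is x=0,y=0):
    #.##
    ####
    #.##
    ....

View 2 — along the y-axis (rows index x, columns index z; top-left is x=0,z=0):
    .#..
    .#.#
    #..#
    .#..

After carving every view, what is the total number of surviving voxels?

before carving: 64 voxels (4×4×4)
step 1: project along z, AND mask (10/16) → |grid| = 40
step 2: project along y, AND mask (6/16) → |grid| = 17

remaining voxels: 17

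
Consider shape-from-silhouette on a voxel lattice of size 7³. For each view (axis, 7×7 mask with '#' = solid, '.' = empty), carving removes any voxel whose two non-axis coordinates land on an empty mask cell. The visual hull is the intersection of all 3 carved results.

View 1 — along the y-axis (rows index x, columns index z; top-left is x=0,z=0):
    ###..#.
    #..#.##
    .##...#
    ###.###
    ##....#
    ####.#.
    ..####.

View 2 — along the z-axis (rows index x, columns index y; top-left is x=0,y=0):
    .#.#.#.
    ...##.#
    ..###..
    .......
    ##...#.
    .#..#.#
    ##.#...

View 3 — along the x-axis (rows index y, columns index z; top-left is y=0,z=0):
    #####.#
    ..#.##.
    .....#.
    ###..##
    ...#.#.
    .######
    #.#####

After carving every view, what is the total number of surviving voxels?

voxel count = 42

initial block: 7^3 = 343
V1 y: intersect with XZ mask (29 set) -- 203 left
V2 z: intersect with XY mask (18 set) -- 69 left
V3 x: intersect with YZ mask (29 set) -- 42 left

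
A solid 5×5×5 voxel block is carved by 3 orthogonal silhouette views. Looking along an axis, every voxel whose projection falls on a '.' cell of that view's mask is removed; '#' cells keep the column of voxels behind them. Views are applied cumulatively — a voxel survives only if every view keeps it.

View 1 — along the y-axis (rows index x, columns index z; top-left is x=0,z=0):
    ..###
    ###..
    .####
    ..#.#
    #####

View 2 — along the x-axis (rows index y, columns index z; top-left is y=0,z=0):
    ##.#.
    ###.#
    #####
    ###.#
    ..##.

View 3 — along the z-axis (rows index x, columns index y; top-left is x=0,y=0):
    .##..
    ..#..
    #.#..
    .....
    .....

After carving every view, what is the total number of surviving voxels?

start: 5×5×5 = 125 voxels
  1. axis=1 (XZ plane), |mask|=17  ⇒  voxels=85
  2. axis=0 (YZ plane), |mask|=18  ⇒  voxels=61
  3. axis=2 (XY plane), |mask|=5  ⇒  voxels=14

remaining voxels: 14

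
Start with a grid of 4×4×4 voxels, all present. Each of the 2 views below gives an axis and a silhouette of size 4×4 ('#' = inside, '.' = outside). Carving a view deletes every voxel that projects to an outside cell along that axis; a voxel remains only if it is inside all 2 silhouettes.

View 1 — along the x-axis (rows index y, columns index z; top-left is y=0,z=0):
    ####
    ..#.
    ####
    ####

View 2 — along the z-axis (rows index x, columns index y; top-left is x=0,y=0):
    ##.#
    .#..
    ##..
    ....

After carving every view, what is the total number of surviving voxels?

full grid |V| = 64
carve view 1 (along x, YZ-mask fill 13/16): 52 voxels remain
carve view 2 (along z, XY-mask fill 6/16): 15 voxels remain

|visual hull| = 15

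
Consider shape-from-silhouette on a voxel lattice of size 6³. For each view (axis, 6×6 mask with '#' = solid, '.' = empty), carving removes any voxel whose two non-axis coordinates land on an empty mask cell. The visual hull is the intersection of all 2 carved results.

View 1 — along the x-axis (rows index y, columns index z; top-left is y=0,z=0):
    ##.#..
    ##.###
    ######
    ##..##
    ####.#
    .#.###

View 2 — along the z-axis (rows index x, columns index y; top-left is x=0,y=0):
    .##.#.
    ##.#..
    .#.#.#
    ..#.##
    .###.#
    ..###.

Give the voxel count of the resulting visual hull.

full grid |V| = 216
carve view 1 (along x, YZ-mask fill 27/36): 162 voxels remain
carve view 2 (along z, XY-mask fill 19/36): 90 voxels remain

|visual hull| = 90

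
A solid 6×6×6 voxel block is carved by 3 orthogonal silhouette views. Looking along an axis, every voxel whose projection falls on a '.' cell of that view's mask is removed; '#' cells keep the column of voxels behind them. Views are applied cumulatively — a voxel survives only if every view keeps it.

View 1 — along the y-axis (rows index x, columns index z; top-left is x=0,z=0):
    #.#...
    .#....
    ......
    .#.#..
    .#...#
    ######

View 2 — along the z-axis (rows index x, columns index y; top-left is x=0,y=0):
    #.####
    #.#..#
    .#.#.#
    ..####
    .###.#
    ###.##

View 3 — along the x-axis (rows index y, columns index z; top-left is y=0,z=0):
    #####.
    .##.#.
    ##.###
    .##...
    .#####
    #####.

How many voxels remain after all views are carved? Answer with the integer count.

start: 6×6×6 = 216 voxels
after view 1 [y-axis, 13 of 36 cells solid] → remaining = 78
after view 2 [z-axis, 24 of 36 cells solid] → remaining = 59
after view 3 [x-axis, 25 of 36 cells solid] → remaining = 45

remaining voxels: 45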